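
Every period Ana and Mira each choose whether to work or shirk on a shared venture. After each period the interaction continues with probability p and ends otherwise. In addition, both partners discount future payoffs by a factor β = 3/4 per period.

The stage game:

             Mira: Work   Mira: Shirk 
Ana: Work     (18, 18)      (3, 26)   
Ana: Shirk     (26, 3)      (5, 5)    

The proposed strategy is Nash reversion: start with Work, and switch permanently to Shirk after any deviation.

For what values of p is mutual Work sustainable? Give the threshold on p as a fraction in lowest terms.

32/63

Expected continuation weight on next period's payoff is β·p = 3/4·p, which plays the role of the discount factor.
Cooperation requires 3/4·p ≥ (26−18)/(26−5) = 8/21, hence p ≥ 32/63.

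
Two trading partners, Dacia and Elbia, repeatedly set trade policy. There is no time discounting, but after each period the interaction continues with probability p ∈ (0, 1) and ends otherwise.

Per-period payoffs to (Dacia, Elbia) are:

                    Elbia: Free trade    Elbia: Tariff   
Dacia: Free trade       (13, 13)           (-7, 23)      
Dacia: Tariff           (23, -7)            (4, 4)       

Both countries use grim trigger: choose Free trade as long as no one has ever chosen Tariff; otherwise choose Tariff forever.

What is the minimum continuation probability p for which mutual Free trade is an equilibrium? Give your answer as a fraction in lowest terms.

10/19

With no time discounting, the continuation probability p plays the role of the discount factor.
Grim-trigger IC: 13/(1−p) ≥ 23 + 4p/(1−p) ⇒ p ≥ (23−13)/(23−4) = 10/19.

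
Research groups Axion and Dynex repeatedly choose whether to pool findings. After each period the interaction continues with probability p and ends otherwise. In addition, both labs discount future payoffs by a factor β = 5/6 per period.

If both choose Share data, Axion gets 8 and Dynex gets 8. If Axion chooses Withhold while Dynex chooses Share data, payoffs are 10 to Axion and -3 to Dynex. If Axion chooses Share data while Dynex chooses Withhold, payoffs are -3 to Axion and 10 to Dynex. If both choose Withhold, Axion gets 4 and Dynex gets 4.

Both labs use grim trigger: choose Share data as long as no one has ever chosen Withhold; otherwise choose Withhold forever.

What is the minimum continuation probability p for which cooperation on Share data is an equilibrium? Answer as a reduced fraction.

2/5

With continuation probability p and discount β, the effective per-period discount factor is βp.
Grim-trigger IC: βp ≥ (10−8)/(10−4) = 1/3.
So p ≥ (1/3)/(5/6) = 2/5.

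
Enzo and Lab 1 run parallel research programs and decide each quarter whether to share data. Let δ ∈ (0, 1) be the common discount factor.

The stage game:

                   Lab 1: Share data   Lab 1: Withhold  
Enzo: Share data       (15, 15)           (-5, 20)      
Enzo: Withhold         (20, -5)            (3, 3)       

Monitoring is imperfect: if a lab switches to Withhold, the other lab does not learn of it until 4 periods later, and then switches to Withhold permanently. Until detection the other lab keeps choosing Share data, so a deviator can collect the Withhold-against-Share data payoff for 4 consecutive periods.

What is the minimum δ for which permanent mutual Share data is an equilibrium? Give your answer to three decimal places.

0.736

Deviating for the 4 undetected periods gains 20−15 = 5 per period over cooperation, then loses 15−3 = 12 per period forever once punishment starts.
Gain: 5(1 + δ + … + δ^3); loss: 12·δ^4/(1−δ).
No profitable deviation ⇔ 5(1−δ^4) ≤ 12·δ^4, i.e. δ^4 ≥ 5/(5+12) = 5/17.
Hence δ ≥ (5/17)^(1/4) ≈ 0.736.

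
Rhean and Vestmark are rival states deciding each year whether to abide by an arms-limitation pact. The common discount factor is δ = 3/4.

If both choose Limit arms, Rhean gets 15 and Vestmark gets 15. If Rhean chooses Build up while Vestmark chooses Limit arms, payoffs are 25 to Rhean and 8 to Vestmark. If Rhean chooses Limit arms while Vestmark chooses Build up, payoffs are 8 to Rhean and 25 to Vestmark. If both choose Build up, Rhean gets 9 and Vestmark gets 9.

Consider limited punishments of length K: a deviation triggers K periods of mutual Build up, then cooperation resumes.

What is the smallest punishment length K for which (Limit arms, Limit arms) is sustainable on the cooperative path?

3

Need Σ_{k=1}^{K} δ^k ≥ (25−15)/(15−9) = 1.6667 at δ = 3/4.
At K = 2 the sum is 1.3125 < 1.6667; at K = 3 it is 1.7344 ≥ 1.6667.
So the minimum punishment length is K = 3.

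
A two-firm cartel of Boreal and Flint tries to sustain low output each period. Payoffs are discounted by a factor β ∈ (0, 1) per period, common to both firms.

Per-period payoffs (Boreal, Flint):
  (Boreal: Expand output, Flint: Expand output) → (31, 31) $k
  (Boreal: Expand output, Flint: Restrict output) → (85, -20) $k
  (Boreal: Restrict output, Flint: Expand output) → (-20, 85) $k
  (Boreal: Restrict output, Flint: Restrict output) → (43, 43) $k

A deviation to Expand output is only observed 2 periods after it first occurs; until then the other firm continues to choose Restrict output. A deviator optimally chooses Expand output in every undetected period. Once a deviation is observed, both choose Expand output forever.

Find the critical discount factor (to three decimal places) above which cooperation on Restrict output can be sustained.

0.882

Deviating for the 2 undetected periods gains 85−43 = 42 per period over cooperation, then loses 43−31 = 12 per period forever once punishment starts.
Gain: 42(1 + β + … + β^1); loss: 12·β^2/(1−β).
No profitable deviation ⇔ 42(1−β^2) ≤ 12·β^2, i.e. β^2 ≥ 42/(42+12) = 7/9.
Hence β ≥ (7/9)^(1/2) ≈ 0.882.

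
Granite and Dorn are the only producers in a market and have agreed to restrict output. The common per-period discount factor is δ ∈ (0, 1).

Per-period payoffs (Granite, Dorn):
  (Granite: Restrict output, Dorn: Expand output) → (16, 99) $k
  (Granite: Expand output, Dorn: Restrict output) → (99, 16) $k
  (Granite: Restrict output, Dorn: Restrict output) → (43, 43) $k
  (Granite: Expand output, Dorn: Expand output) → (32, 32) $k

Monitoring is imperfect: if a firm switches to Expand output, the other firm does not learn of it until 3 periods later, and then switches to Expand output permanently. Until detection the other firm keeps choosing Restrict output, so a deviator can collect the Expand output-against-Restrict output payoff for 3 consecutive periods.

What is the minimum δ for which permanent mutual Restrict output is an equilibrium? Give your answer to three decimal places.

Deviating for the 3 undetected periods gains 99−43 = 56 per period over cooperation, then loses 43−32 = 11 per period forever once punishment starts.
Gain: 56(1 + δ + … + δ^2); loss: 11·δ^3/(1−δ).
No profitable deviation ⇔ 56(1−δ^3) ≤ 11·δ^3, i.e. δ^3 ≥ 56/(56+11) = 56/67.
Hence δ ≥ (56/67)^(1/3) ≈ 0.942.

0.942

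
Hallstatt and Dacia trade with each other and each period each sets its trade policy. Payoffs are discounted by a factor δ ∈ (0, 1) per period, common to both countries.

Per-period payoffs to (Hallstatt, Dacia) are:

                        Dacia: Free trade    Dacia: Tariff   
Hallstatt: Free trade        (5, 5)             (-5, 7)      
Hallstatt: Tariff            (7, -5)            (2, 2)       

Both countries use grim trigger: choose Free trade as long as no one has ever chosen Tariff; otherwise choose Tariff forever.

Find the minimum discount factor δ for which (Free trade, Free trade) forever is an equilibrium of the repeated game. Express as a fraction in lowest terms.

2/5

Cooperation forever yields 5 each period: 5/(1−δ).
Deviating yields 7 once, then 2 forever: 7 + 2δ/(1−δ).
No profitable deviation requires 5/(1−δ) ≥ 7 + 2δ/(1−δ).
Multiplying by (1−δ): 5 ≥ 7(1−δ) + 2δ = 7 − 5δ.
So 5δ ≥ 2, i.e. δ ≥ 2/5.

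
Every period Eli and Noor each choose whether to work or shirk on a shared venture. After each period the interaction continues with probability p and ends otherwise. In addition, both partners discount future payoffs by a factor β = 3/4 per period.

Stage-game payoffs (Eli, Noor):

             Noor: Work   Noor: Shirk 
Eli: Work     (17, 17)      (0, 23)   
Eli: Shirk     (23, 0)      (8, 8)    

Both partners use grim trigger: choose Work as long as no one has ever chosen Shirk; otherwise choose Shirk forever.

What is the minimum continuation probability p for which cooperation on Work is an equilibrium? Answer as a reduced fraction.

8/15

Expected continuation weight on next period's payoff is β·p = 3/4·p, which plays the role of the discount factor.
Cooperation requires 3/4·p ≥ (23−17)/(23−8) = 2/5, hence p ≥ 8/15.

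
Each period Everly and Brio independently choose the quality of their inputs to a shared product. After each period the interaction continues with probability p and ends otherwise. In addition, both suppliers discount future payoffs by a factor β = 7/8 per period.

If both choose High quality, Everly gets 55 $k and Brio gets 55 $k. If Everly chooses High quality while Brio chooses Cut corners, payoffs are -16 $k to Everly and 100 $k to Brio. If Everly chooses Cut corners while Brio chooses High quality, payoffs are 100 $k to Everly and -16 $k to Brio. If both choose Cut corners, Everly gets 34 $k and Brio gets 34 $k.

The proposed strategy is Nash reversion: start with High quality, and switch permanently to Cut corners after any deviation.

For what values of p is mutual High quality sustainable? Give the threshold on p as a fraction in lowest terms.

60/77

With continuation probability p and discount β, the effective per-period discount factor is βp.
Grim-trigger IC: βp ≥ (100−55)/(100−34) = 15/22.
So p ≥ (15/22)/(7/8) = 60/77.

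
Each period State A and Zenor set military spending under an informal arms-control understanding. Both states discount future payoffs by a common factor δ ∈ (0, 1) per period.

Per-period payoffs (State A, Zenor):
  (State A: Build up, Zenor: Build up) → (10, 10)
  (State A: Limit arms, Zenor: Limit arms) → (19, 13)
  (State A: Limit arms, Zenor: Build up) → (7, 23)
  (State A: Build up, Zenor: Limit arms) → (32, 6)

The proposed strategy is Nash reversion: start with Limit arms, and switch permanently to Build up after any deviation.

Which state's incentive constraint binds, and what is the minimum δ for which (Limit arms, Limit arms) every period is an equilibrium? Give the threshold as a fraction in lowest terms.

State A: cooperation gives 19 each period; deviation gives 32 once then 10 forever.
  19/(1−δ) ≥ 32 + 10δ/(1−δ) ⇒ δ ≥ 13/22.
Zenor: cooperation gives 13 each period; deviation gives 23 once then 10 forever.
  δ ≥ 10/13.
Both must hold, so the binding constraint is Zenor's: δ ≥ 10/13.

Zenor; δ ≥ 10/13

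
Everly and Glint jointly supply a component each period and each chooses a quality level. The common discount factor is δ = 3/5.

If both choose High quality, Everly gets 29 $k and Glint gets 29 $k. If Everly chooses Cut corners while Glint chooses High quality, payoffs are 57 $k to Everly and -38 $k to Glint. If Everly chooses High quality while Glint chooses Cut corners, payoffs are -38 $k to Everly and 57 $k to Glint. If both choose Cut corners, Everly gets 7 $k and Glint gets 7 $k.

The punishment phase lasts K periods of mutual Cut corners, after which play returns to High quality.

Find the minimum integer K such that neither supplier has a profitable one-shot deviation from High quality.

IC: δ(1−δ^K)/(1−δ) ≥ (57−29)/(29−7) = 14/11.
With δ = 3/5: need 1 − δ^K ≥ 14/11·(1−3/5)/(3/5), i.e. δ^K ≤ 0.1515.
Since (3/5)^3 = 0.2160 and (3/5)^4 = 0.1296, the smallest such K is 4.

4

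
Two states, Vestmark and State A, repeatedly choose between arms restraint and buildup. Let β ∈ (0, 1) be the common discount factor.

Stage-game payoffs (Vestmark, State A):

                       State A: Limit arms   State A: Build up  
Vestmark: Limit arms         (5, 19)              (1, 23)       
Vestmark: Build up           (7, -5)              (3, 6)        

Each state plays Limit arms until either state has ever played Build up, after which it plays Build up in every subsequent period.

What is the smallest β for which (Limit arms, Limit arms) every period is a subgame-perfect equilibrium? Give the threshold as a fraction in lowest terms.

1/2

For Vestmark: deviation gain 7−5 = 2, per-period punishment loss 5−3 = 2. IC gives β ≥ 2/4 = 1/2.
For State A: gain 4, loss 13 per period, so β ≥ 4/17.
The tighter constraint is Vestmark's, so cooperation needs β ≥ 1/2.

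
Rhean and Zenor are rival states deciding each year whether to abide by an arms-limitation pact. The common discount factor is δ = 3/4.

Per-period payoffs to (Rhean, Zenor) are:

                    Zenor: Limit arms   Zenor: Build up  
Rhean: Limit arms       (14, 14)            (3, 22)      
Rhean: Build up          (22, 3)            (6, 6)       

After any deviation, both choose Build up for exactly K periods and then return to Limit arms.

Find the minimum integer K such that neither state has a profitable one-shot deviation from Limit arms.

2

Need Σ_{k=1}^{K} δ^k ≥ (22−14)/(14−6) = 1.0000 at δ = 3/4.
At K = 1 the sum is 0.7500 < 1.0000; at K = 2 it is 1.3125 ≥ 1.0000.
So the minimum punishment length is K = 2.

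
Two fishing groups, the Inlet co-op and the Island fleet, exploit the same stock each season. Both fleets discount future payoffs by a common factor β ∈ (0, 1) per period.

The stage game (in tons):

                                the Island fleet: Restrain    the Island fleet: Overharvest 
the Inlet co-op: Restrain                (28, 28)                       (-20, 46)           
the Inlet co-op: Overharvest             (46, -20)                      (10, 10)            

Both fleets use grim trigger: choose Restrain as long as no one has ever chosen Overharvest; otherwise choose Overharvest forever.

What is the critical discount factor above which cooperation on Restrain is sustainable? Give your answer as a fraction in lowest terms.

1/2

One-period gain from deviating is 46 − 28 = 18. The loss is 28 − 10 = 18 in every subsequent period, with present value 18·β/(1−β).
Deviation is unprofitable when 18·β/(1−β) ≥ 18, i.e. β/(1−β) ≥ 1.
Equivalently β ≥ 18/(18+18) = 1/2.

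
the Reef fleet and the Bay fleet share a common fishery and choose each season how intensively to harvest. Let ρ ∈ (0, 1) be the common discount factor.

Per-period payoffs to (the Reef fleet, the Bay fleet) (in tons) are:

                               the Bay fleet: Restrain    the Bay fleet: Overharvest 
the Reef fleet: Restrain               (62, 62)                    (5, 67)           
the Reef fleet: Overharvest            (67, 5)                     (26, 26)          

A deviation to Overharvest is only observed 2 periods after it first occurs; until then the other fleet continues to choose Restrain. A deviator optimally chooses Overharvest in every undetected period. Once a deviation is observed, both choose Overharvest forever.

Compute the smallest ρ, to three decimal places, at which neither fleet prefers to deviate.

0.349

A deviator earns 67 for 2 periods, then 26 forever; cooperating earns 62 forever. Multiplying the IC by (1−ρ):
62 ≥ 67(1−ρ^2) + 26ρ^2, so 41·ρ^2 ≥ 5 and ρ^2 ≥ 5/41.
ρ ≥ (5/41)^(1/2) ≈ 0.349.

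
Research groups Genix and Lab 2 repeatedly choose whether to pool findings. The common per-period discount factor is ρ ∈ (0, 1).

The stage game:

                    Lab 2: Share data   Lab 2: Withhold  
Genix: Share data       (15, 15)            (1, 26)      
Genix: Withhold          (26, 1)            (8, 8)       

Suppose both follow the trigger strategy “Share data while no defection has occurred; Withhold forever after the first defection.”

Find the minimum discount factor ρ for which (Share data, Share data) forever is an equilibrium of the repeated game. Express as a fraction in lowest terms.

11/18

Under grim trigger the critical discount factor is (T−C)/(T−P) with T = 26, C = 15, P = 8.
ρ* = (26−15)/(26−8) = 11/18.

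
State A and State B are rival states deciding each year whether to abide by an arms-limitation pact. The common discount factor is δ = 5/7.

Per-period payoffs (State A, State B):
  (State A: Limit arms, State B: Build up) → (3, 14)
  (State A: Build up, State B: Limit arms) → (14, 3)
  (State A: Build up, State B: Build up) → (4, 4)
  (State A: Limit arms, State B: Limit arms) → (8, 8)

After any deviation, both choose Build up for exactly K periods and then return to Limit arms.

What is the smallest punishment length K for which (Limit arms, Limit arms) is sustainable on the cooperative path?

3

IC: δ(1−δ^K)/(1−δ) ≥ (14−8)/(8−4) = 3/2.
With δ = 5/7: need 1 − δ^K ≥ 3/2·(1−5/7)/(5/7), i.e. δ^K ≤ 0.4000.
Since (5/7)^2 = 0.5102 and (5/7)^3 = 0.3644, the smallest such K is 3.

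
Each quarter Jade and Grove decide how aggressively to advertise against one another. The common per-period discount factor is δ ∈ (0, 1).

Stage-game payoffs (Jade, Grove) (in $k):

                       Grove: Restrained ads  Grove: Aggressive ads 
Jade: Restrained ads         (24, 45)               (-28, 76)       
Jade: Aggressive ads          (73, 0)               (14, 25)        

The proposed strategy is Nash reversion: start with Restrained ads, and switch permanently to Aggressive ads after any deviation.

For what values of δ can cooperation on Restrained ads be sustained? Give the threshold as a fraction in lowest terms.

49/59

Jade: cooperation gives 24 each period; deviation gives 73 once then 14 forever.
  24/(1−δ) ≥ 73 + 14δ/(1−δ) ⇒ δ ≥ 49/59.
Grove: cooperation gives 45 each period; deviation gives 76 once then 25 forever.
  δ ≥ 31/51.
Both must hold, so the binding constraint is Jade's: δ ≥ 49/59.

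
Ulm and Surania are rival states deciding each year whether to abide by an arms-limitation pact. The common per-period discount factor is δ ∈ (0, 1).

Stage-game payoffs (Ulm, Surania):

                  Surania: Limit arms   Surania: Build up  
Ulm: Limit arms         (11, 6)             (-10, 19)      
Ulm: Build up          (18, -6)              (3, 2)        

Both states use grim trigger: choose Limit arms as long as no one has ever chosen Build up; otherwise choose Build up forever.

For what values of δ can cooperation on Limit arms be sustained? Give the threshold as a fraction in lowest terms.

13/17

Ulm: cooperation gives 11 each period; deviation gives 18 once then 3 forever.
  11/(1−δ) ≥ 18 + 3δ/(1−δ) ⇒ δ ≥ 7/15.
Surania: cooperation gives 6 each period; deviation gives 19 once then 2 forever.
  δ ≥ 13/17.
Both must hold, so the binding constraint is Surania's: δ ≥ 13/17.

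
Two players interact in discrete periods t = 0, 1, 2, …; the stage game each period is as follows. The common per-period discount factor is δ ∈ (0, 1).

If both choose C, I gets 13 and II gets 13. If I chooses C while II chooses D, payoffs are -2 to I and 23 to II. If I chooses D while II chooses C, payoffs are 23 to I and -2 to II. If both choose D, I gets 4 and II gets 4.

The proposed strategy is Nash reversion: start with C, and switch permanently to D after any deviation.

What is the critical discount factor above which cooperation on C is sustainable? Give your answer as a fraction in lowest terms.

10/19

One-period gain from deviating is 23 − 13 = 10. The loss is 13 − 4 = 9 in every subsequent period, with present value 9·δ/(1−δ).
Deviation is unprofitable when 9·δ/(1−δ) ≥ 10, i.e. δ/(1−δ) ≥ 10/9.
Equivalently δ ≥ 10/(10+9) = 10/19.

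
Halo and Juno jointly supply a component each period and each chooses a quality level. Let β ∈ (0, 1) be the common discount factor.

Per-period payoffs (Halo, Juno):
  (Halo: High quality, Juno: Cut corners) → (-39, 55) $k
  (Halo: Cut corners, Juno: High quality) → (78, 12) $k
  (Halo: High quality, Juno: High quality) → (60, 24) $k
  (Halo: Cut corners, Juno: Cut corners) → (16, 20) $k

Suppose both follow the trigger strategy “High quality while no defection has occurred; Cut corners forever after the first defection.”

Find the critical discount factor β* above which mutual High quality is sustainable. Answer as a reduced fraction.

31/35

For Halo: deviation gain 78−60 = 18, per-period punishment loss 60−16 = 44. IC gives β ≥ 18/62 = 9/31.
For Juno: gain 31, loss 4 per period, so β ≥ 31/35.
The tighter constraint is Juno's, so cooperation needs β ≥ 31/35.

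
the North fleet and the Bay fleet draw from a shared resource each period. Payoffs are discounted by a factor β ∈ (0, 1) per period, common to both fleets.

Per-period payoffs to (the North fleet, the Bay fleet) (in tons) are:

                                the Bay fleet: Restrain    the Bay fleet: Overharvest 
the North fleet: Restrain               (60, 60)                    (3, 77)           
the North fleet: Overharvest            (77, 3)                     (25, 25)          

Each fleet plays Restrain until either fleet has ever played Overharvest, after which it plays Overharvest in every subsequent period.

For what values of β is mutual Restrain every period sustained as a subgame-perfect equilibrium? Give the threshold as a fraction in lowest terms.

17/52

Under grim trigger the critical discount factor is (T−C)/(T−P) with T = 77, C = 60, P = 25.
β* = (77−60)/(77−25) = 17/52.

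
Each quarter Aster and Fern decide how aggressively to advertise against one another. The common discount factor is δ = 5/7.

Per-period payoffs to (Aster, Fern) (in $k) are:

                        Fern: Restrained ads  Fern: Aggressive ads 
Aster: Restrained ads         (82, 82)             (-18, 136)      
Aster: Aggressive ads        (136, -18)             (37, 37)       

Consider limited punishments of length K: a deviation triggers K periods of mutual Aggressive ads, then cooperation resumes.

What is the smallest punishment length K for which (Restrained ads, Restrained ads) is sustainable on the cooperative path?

2

IC: δ(1−δ^K)/(1−δ) ≥ (136−82)/(82−37) = 6/5.
With δ = 5/7: need 1 − δ^K ≥ 6/5·(1−5/7)/(5/7), i.e. δ^K ≤ 0.5200.
Since (5/7)^1 = 0.7143 and (5/7)^2 = 0.5102, the smallest such K is 2.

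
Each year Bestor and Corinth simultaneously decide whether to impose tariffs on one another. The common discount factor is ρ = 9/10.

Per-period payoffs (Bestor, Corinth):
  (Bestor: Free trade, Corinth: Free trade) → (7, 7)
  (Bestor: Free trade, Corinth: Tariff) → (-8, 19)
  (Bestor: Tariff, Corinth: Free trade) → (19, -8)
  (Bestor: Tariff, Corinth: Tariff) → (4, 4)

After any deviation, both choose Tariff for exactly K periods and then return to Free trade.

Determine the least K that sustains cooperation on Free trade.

6

No profitable deviation requires (7−4)(ρ+…+ρ^K) ≥ 19−7, i.e. ρ+…+ρ^K ≥ 4 ≈ 4.0000.
With ρ = 9/10, the partial sums are K=1: 0.9000, K=2: 1.7100, K=3: 2.4390, K=4: 3.0951, K=5: 3.6856, K=6: 4.2170.
K = 6 is the first length at which the sum reaches 4.0000.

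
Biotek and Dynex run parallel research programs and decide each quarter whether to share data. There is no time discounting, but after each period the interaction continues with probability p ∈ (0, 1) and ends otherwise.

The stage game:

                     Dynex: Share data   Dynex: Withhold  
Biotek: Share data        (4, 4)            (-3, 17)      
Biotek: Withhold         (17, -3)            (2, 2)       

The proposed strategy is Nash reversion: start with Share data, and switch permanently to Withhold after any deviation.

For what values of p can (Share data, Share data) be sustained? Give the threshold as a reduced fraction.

Expected cooperation value is 4 + p·4 + p²·4 + … = 4/(1−p); deviation gives 17 + p·2/(1−p).
4 ≥ 17(1−p) + 2p ⇒ 15p ≥ 13 ⇒ p ≥ 13/15.

13/15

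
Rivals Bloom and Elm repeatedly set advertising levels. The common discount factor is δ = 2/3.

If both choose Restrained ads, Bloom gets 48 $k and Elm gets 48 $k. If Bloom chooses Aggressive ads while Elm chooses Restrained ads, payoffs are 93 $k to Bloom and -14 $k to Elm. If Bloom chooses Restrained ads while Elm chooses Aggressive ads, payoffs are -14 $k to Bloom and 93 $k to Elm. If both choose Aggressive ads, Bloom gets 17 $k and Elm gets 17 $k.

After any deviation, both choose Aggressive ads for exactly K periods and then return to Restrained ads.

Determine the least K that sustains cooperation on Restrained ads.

4

Need Σ_{k=1}^{K} δ^k ≥ (93−48)/(48−17) = 1.4516 at δ = 2/3.
At K = 3 the sum is 1.4074 < 1.4516; at K = 4 it is 1.6049 ≥ 1.4516.
So the minimum punishment length is K = 4.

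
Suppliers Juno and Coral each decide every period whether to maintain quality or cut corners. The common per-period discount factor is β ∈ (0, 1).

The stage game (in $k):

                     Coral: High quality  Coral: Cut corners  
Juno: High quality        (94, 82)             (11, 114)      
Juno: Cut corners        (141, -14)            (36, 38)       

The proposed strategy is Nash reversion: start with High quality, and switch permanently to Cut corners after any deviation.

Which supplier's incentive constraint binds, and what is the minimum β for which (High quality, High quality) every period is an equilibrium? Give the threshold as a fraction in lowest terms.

Juno; β ≥ 47/105

For Juno: deviation gain 141−94 = 47, per-period punishment loss 94−36 = 58. IC gives β ≥ 47/105.
For Coral: gain 32, loss 44 per period, so β ≥ 32/76 = 8/19.
The tighter constraint is Juno's, so cooperation needs β ≥ 47/105.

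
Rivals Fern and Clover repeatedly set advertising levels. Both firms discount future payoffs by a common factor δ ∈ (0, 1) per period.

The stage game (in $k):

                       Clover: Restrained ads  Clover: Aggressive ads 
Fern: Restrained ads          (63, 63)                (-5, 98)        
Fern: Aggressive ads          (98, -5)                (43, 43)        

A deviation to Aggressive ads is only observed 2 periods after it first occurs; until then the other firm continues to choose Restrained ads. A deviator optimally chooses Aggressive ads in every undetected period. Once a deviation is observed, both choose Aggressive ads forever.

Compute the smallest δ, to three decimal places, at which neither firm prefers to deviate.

The best deviation is to choose Aggressive ads for all 2 undetected periods, earning 98 each, then 43 forever once detected.
Deviation value: 98(1−δ^2)/(1−δ) + 43δ^2/(1−δ); cooperation value: 63/(1−δ).
IC: 63 ≥ 98(1−δ^2) + 43δ^2 = 98 − 55δ^2.
So δ^2 ≥ 35/55 = 7/11, giving δ ≥ (7/11)^(1/2) ≈ 0.798.

0.798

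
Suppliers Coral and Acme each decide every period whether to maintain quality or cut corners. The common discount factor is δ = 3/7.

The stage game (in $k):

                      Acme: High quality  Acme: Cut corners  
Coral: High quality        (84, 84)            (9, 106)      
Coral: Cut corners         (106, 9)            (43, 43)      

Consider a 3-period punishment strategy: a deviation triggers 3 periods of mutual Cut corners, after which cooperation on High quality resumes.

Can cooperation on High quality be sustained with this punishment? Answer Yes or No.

A one-shot deviation gives 106 now, then 43 for 3 periods, then back to 84.
Gain from deviating: (106−84) today; loss: (84−43) in each of the next 3 periods.
No-deviation condition: (84−43)(δ+…+δ^3) ≥ 106−84, i.e. δ+…+δ^3 ≥ 22/41.
At δ = 3/7: δ+…+δ^3 = 0.6910 ≥ 0.5366.
So cooperation is sustainable.

Yes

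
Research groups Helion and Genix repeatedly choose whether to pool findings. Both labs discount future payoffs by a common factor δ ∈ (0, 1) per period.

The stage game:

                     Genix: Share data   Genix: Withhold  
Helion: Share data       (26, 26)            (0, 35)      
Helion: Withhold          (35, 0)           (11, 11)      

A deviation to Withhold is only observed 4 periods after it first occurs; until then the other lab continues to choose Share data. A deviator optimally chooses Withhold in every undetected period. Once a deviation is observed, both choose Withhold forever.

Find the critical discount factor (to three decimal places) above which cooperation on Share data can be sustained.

0.783

Deviating for the 4 undetected periods gains 35−26 = 9 per period over cooperation, then loses 26−11 = 15 per period forever once punishment starts.
Gain: 9(1 + δ + … + δ^3); loss: 15·δ^4/(1−δ).
No profitable deviation ⇔ 9(1−δ^4) ≤ 15·δ^4, i.e. δ^4 ≥ 9/(9+15) = 3/8.
Hence δ ≥ (3/8)^(1/4) ≈ 0.783.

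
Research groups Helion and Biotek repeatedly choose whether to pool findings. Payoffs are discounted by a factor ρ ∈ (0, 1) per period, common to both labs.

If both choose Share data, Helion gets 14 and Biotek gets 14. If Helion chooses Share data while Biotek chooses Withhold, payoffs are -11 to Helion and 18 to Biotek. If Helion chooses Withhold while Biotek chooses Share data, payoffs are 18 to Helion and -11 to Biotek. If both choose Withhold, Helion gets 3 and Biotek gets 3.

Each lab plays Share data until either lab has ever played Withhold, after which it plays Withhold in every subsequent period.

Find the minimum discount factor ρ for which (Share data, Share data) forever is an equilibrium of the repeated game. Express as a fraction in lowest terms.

One-period gain from deviating is 18 − 14 = 4. The loss is 14 − 3 = 11 in every subsequent period, with present value 11·ρ/(1−ρ).
Deviation is unprofitable when 11·ρ/(1−ρ) ≥ 4, i.e. ρ/(1−ρ) ≥ 4/11.
Equivalently ρ ≥ 4/(4+11) = 4/15.

4/15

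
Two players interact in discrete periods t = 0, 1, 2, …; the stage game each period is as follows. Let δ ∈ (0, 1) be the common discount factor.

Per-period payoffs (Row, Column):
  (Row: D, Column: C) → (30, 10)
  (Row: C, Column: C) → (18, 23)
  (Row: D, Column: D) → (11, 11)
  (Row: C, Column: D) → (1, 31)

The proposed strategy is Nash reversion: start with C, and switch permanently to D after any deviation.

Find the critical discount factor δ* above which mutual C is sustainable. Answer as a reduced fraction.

12/19

For Row: deviation gain 30−18 = 12, per-period punishment loss 18−11 = 7. IC gives δ ≥ 12/19.
For Column: gain 8, loss 12 per period, so δ ≥ 8/20 = 2/5.
The tighter constraint is Row's, so cooperation needs δ ≥ 12/19.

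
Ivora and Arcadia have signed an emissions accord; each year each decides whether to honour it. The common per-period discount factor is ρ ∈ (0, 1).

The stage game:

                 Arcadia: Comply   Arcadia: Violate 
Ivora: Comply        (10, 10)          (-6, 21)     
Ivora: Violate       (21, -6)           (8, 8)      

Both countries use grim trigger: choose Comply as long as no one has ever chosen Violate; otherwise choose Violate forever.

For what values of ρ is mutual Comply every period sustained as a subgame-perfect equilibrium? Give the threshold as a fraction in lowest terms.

Under grim trigger the critical discount factor is (T−C)/(T−P) with T = 21, C = 10, P = 8.
ρ* = (21−10)/(21−8) = 11/13.

11/13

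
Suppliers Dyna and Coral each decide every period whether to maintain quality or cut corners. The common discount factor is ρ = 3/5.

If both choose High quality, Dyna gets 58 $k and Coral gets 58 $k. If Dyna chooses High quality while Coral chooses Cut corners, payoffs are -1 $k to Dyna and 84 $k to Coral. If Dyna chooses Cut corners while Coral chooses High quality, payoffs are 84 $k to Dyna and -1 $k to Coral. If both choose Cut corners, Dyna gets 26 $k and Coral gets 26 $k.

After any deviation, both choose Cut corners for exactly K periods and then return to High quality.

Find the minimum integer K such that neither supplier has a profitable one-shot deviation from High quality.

IC: ρ(1−ρ^K)/(1−ρ) ≥ (84−58)/(58−26) = 13/16.
With ρ = 3/5: need 1 − ρ^K ≥ 13/16·(1−3/5)/(3/5), i.e. ρ^K ≤ 0.4583.
Since (3/5)^1 = 0.6000 and (3/5)^2 = 0.3600, the smallest such K is 2.

2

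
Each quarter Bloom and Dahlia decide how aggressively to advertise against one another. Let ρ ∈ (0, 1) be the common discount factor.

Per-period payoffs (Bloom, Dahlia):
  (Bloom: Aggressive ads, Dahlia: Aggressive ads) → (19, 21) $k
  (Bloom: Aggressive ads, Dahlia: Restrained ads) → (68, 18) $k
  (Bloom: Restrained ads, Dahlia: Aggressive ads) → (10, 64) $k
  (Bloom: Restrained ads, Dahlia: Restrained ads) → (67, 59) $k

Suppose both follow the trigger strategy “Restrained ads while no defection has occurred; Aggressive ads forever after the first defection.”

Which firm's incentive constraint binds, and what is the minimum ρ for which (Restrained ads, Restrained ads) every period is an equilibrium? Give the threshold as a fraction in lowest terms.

Dahlia; ρ ≥ 5/43

For Bloom: deviation gain 68−67 = 1, per-period punishment loss 67−19 = 48. IC gives ρ ≥ 1/49.
For Dahlia: gain 5, loss 38 per period, so ρ ≥ 5/43.
The tighter constraint is Dahlia's, so cooperation needs ρ ≥ 5/43.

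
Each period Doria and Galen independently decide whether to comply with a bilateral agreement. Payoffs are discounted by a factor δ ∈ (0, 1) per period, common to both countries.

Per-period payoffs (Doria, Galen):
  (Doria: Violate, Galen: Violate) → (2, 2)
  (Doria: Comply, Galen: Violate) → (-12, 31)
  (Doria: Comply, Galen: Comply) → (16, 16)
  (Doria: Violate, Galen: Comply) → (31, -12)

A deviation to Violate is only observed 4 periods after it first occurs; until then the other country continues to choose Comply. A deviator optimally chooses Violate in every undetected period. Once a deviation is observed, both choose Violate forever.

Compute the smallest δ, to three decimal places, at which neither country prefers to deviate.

0.848

The best deviation is to choose Violate for all 4 undetected periods, earning 31 each, then 2 forever once detected.
Deviation value: 31(1−δ^4)/(1−δ) + 2δ^4/(1−δ); cooperation value: 16/(1−δ).
IC: 16 ≥ 31(1−δ^4) + 2δ^4 = 31 − 29δ^4.
So δ^4 ≥ 15/29, giving δ ≥ (15/29)^(1/4) ≈ 0.848.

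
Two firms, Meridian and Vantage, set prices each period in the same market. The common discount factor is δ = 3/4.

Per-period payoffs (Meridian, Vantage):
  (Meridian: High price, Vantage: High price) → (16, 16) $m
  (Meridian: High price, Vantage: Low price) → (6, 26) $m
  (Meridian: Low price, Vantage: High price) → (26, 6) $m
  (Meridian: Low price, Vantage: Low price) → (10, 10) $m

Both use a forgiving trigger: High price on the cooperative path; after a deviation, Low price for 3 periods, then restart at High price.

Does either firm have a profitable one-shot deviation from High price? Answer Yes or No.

Comparing payoff streams over the 4 periods until play realigns: cooperate → 16(1+δ+…+δ^3); deviate → 26 + 10(δ+…+δ^3).
Cooperation is sustained iff (16−10)(δ+…+δ^3) ≥ 26−16.
δ+…+δ^3 = 3/4·(1−(3/4)^3)/(1−3/4) = 1.7344, and (26−16)/(16−10) = 1.6667.
1.7344 ≥ 1.6667, so cooperation is sustainable.

No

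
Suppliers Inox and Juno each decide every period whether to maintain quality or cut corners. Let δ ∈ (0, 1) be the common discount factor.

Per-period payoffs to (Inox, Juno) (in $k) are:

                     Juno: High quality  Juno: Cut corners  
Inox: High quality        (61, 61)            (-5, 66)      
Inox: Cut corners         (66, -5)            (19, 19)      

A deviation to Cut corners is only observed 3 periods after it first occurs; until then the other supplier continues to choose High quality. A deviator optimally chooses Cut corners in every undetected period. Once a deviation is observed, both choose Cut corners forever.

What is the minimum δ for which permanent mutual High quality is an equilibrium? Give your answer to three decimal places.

0.474

A deviator earns 66 for 3 periods, then 19 forever; cooperating earns 61 forever. Multiplying the IC by (1−δ):
61 ≥ 66(1−δ^3) + 19δ^3, so 47·δ^3 ≥ 5 and δ^3 ≥ 5/47.
δ ≥ (5/47)^(1/3) ≈ 0.474.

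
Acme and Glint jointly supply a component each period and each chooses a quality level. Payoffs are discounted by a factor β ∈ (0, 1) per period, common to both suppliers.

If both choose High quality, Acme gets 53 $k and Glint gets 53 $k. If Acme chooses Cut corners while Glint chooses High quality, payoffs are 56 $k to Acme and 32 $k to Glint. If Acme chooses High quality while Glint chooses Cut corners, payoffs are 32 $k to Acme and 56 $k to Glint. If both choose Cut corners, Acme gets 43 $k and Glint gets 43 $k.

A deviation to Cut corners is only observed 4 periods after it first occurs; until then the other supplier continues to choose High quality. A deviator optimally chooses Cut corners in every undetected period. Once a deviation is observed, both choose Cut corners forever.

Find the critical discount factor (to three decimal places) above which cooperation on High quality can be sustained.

0.693

Deviating for the 4 undetected periods gains 56−53 = 3 per period over cooperation, then loses 53−43 = 10 per period forever once punishment starts.
Gain: 3(1 + β + … + β^3); loss: 10·β^4/(1−β).
No profitable deviation ⇔ 3(1−β^4) ≤ 10·β^4, i.e. β^4 ≥ 3/(3+10) = 3/13.
Hence β ≥ (3/13)^(1/4) ≈ 0.693.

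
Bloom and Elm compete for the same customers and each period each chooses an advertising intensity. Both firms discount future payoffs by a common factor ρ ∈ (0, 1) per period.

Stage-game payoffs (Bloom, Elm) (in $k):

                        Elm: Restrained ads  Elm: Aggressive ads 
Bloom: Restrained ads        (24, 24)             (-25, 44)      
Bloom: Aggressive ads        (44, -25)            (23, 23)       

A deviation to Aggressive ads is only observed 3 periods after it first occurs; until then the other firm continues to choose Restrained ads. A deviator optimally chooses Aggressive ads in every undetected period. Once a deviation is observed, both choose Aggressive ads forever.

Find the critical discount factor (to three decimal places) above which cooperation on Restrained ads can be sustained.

Deviating for the 3 undetected periods gains 44−24 = 20 per period over cooperation, then loses 24−23 = 1 per period forever once punishment starts.
Gain: 20(1 + ρ + … + ρ^2); loss: 1·ρ^3/(1−ρ).
No profitable deviation ⇔ 20(1−ρ^3) ≤ 1·ρ^3, i.e. ρ^3 ≥ 20/(20+1) = 20/21.
Hence ρ ≥ (20/21)^(1/3) ≈ 0.984.

0.984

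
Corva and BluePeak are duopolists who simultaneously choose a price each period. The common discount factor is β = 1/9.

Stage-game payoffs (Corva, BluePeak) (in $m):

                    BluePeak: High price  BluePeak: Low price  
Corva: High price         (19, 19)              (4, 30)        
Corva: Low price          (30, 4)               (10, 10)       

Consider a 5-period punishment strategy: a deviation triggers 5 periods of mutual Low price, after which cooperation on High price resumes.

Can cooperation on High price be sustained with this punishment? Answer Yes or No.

IC: β+…+β^5 ≥ (30−19)/(19−10) = 11/9.
At β = 1/9: partial sum = 0.1250 < 1.2222. Cooperation not sustainable.

No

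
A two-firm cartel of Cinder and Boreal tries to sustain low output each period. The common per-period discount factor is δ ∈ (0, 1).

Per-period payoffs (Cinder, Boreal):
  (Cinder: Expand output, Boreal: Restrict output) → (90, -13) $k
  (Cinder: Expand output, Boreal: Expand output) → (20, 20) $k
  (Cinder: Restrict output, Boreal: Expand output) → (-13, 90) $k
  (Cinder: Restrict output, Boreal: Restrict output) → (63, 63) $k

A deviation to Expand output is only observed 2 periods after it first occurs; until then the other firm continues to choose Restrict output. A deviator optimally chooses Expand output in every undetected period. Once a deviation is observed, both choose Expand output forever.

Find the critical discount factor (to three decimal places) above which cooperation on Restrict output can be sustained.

0.621

A deviator earns 90 for 2 periods, then 20 forever; cooperating earns 63 forever. Multiplying the IC by (1−δ):
63 ≥ 90(1−δ^2) + 20δ^2, so 70·δ^2 ≥ 27 and δ^2 ≥ 27/70.
δ ≥ (27/70)^(1/2) ≈ 0.621.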